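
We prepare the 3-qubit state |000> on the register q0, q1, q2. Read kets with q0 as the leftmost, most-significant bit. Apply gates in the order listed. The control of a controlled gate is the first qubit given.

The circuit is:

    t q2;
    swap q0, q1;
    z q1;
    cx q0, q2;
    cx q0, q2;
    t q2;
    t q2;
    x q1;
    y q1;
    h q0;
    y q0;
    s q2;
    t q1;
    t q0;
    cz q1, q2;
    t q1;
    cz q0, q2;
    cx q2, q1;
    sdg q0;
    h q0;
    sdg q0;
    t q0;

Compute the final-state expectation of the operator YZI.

The observable YZI averages to -1/2. Key observation: the block from step 4 through step 5 cancels to the identity and can be dropped.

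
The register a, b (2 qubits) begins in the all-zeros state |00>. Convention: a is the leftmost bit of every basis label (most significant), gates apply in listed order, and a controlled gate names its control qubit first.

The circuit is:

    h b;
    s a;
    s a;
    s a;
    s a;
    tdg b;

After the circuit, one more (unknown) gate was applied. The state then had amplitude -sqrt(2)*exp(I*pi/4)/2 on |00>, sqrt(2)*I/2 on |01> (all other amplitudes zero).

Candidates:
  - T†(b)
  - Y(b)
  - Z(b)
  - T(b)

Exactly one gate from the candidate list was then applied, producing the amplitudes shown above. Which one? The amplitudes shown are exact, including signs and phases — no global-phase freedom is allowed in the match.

The unique candidate consistent with the amplitudes is Y(b). Key observation: the block from step 2 through step 5 cancels to the identity and can be dropped.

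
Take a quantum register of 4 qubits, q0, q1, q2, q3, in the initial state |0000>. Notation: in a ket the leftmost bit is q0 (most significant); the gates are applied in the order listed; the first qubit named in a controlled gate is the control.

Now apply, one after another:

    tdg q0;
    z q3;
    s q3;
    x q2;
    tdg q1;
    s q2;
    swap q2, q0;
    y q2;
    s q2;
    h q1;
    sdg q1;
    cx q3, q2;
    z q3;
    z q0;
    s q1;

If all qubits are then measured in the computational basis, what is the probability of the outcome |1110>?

A full measurement returns |1110> with probability 1/2.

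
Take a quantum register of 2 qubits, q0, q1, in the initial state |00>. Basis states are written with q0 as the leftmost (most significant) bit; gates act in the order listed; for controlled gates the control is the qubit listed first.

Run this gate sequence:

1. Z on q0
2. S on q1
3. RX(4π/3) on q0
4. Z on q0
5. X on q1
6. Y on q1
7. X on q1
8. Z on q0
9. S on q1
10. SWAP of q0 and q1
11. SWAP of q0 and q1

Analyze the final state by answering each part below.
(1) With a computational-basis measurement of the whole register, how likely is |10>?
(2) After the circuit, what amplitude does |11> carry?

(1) The probability of measuring |10> is 0.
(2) The amplitude on |11> is -sqrt(3)*I/2.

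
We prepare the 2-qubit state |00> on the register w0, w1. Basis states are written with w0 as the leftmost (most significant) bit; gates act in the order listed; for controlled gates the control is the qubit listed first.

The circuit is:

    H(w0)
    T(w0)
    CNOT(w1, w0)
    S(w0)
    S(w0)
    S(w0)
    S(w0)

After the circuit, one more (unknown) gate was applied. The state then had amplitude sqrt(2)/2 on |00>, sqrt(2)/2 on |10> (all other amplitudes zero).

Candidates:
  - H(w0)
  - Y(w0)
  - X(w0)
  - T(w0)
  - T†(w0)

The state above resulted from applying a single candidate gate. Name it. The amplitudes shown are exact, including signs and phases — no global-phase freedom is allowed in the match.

The applied gate was T†(w0). Key observation: gates 4-7 undo each other exactly, leaving only the rest of the circuit to track.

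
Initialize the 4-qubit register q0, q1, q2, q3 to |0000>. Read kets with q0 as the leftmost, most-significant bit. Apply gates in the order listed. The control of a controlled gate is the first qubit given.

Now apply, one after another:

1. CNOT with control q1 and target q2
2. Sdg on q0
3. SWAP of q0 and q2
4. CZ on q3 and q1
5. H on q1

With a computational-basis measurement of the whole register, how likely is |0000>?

A full measurement returns |0000> with probability 1/2.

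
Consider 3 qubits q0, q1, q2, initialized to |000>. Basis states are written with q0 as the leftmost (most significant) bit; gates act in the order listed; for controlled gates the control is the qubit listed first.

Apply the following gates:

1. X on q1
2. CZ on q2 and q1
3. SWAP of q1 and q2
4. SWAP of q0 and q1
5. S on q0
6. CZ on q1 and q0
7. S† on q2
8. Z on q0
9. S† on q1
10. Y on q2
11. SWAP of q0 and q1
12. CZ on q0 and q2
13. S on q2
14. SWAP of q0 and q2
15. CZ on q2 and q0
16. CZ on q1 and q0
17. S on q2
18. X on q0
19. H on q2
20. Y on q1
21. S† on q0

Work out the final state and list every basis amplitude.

The final amplitudes are -sqrt(2)/2 on |110>, -sqrt(2)/2 on |111>, and 0 on every other basis state.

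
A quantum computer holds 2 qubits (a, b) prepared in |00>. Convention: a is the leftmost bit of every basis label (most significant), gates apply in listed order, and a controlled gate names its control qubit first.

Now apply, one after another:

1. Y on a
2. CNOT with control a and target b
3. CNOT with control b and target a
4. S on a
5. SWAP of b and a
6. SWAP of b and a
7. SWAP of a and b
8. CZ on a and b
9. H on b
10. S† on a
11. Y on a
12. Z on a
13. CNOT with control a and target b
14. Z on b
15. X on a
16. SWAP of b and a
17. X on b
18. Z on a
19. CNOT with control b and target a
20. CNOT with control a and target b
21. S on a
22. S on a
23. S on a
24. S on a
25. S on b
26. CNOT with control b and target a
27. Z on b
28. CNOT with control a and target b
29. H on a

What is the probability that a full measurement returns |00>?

Outcome |00> occurs with probability 1/4. Key observation: the block from step 21 through step 24 cancels to the identity and can be dropped.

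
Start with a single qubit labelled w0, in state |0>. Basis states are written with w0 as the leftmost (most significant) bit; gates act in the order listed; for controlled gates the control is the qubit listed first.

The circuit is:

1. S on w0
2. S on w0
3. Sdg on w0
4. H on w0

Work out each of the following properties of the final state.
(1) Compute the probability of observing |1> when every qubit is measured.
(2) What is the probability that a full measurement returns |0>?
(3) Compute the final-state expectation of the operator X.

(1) A full measurement returns |1> with probability 1/2. Key observation: gates 2-3 undo each other exactly, leaving only the rest of the circuit to track.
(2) Outcome |0> occurs with probability 1/2.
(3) The expectation value of X is 1.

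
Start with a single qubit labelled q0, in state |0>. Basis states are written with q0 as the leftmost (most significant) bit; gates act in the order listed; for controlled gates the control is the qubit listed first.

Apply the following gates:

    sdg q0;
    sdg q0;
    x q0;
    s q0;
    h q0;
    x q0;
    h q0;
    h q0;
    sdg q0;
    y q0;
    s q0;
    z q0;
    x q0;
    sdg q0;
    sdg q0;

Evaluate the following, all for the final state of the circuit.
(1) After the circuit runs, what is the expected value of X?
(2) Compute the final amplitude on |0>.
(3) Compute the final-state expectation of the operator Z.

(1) In the final state, X has expectation -1.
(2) The final state's coefficient on |0> equals -sqrt(2)*I/2.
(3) The observable Z averages to 0.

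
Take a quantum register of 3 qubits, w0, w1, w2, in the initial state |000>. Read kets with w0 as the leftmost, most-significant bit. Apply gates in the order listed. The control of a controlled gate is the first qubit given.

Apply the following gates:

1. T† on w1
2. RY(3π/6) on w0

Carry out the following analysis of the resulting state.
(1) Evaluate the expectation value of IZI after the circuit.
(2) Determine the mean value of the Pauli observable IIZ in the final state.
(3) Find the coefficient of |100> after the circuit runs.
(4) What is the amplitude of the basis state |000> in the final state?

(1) In the final state, IZI has expectation 1.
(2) The expectation value of IIZ is 1.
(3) The amplitude on |100> is sqrt(2)/2.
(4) The amplitude on |000> is sqrt(2)/2.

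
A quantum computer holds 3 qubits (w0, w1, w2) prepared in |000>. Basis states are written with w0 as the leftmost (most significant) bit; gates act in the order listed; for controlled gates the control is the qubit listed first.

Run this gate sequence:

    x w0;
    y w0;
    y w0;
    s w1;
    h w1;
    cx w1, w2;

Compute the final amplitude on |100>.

The amplitude on |100> is sqrt(2)/2.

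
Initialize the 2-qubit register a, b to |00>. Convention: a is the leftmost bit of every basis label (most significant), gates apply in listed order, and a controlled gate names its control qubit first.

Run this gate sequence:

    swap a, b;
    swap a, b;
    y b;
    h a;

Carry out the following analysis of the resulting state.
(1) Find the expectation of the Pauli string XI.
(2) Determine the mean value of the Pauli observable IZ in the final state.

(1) The observable XI averages to 1. Key observation: the block from step 1 through step 2 cancels to the identity and can be dropped.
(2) The observable IZ averages to -1.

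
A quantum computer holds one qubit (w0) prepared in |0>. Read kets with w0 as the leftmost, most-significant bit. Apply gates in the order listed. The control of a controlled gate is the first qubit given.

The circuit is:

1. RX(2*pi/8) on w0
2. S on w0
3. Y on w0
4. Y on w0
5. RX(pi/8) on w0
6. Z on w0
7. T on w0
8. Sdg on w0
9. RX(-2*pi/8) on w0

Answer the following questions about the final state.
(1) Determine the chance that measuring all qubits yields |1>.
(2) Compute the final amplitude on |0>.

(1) A full measurement returns |1> with probability 3*sin(pi/16)**2/4 + cos(pi/16)**2/4 + exp(-I*pi/4)*cos(pi/16)**2/8 - sqrt(2)*I*sqrt(1/2 - sqrt(2)/4)*sqrt(sqrt(2)/4 + 1/2)*exp(I*pi/4)*sin(pi/16)*cos(pi/16)/2 + exp(-I*pi/4)*sin(pi/16)**2/8 + exp(I*pi/4)*sin(pi/16)**2/8 + sqrt(2)*I*sqrt(1/2 - sqrt(2)/4)*sqrt(sqrt(2)/4 + 1/2)*exp(-I*pi/4)*sin(pi/16)*cos(pi/16)/2 + exp(I*pi/4)*cos(pi/16)**2/8.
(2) The final state's coefficient on |0> equals sqrt(2)*cos(pi/16)/4 + cos(pi/16)/2 - exp(I*pi/4)*cos(pi/16)/2 - I*sqrt(1/2 - sqrt(2)/4)*sqrt(sqrt(2)/4 + 1/2)*sin(pi/16) + I*sqrt(1/2 - sqrt(2)/4)*sqrt(sqrt(2)/4 + 1/2)*exp(I*pi/4)*sin(pi/16) + sqrt(2)*exp(I*pi/4)*cos(pi/16)/4.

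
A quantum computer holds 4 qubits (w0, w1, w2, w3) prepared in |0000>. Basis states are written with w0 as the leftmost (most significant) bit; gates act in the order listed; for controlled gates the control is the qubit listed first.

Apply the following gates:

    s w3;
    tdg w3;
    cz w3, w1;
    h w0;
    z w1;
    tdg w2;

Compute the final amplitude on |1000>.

The amplitude on |1000> is sqrt(2)/2.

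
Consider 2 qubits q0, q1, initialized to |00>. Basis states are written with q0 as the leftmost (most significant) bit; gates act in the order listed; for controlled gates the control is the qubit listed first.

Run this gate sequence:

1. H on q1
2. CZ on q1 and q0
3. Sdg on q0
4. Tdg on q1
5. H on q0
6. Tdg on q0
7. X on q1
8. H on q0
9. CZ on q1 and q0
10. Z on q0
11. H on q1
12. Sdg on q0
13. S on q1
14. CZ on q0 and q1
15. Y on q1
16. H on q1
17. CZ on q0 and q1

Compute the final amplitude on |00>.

The amplitude on |00> is sqrt(2)*exp(I*pi/4)/4.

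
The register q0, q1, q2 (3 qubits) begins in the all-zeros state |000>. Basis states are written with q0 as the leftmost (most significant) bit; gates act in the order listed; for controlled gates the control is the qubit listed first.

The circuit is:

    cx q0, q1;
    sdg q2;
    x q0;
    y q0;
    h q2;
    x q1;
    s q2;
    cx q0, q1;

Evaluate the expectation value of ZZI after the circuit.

The expectation value of ZZI is -1.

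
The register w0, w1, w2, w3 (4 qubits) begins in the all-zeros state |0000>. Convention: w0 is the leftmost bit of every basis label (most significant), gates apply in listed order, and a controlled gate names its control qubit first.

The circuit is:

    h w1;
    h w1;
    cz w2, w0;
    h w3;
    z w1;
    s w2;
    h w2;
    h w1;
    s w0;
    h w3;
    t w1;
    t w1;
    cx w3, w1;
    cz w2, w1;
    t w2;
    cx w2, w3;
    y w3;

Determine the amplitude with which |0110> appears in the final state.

The amplitude on |0110> is -exp(I*pi/4)/2.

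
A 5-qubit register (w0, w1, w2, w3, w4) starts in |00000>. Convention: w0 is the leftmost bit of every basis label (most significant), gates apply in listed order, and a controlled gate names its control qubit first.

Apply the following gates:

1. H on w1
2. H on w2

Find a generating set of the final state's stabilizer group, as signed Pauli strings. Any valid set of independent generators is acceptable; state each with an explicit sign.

The final state is stabilized by the group generated by +IXIII, +IIXII, +ZIIII, +IIIZI, +IIIIZ; other independent generating sets are equally valid.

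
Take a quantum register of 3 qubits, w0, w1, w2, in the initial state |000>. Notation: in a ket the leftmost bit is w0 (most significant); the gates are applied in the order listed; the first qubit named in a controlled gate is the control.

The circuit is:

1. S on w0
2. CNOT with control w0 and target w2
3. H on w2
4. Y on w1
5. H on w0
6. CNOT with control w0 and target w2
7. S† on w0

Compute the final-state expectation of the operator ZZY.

In the final state, ZZY has expectation 0.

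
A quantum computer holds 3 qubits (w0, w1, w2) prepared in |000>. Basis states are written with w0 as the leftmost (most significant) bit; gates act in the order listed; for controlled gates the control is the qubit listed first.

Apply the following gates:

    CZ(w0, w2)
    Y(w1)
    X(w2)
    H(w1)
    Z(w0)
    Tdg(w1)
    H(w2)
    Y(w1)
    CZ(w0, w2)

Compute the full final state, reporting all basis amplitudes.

After the circuit, the state carries amplitude exp(3*I*pi/4)/2 on |000>, -exp(3*I*pi/4)/2 on |001>, -1/2 on |010>, 1/2 on |011>, 0 on |100>, 0 on |101>, 0 on |110>, 0 on |111>.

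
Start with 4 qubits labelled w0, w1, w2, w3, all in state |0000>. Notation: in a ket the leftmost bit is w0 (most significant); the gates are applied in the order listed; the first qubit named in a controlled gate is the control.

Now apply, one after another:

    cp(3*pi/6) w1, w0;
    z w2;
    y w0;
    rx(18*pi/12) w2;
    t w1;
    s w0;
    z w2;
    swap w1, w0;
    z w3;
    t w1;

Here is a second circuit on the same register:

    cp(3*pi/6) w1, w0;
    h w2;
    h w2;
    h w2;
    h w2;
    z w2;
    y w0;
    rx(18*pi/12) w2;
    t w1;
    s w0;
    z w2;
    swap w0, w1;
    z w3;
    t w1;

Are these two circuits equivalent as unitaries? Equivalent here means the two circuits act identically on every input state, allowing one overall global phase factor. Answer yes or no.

Yes, they are equivalent — the unitaries differ by at most a global phase.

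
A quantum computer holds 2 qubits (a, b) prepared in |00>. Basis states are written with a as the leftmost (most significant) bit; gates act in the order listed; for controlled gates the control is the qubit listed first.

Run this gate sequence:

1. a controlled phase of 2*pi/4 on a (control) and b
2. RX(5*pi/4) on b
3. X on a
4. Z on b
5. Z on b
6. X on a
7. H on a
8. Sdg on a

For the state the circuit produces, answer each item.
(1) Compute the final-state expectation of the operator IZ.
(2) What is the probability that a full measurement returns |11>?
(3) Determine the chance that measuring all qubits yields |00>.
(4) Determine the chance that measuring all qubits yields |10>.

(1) The observable IZ averages to -sqrt(2)/2. Key observation: steps 3-6 multiply out to the identity, so the circuit reduces to the remaining gates.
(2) The probability of measuring |11> is sqrt(2)/8 + 1/4.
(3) A full measurement returns |00> with probability 1/4 - sqrt(2)/8.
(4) The probability of measuring |10> is 1/4 - sqrt(2)/8.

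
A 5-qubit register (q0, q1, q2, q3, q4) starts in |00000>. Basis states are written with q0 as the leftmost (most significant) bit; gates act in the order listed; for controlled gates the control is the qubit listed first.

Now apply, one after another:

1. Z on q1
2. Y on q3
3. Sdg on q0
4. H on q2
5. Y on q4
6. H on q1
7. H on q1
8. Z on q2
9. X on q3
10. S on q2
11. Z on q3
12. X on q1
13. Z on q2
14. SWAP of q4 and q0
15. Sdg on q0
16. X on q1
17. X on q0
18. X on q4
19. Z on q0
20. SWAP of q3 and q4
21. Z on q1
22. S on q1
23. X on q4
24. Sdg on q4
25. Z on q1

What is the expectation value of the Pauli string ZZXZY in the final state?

The expectation value of ZZXZY is 0.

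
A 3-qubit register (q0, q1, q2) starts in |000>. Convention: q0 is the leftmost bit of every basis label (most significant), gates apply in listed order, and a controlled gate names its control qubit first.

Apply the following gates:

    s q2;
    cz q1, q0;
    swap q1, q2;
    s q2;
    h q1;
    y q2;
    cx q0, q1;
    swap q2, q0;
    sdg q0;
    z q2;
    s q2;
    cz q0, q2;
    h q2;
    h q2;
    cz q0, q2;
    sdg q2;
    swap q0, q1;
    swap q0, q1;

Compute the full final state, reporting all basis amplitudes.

After the circuit, the state carries amplitude sqrt(2)/2 on |100>, sqrt(2)/2 on |110>, and 0 on every other basis state. Key observation: steps 11-16 multiply out to the identity, so the circuit reduces to the remaining gates.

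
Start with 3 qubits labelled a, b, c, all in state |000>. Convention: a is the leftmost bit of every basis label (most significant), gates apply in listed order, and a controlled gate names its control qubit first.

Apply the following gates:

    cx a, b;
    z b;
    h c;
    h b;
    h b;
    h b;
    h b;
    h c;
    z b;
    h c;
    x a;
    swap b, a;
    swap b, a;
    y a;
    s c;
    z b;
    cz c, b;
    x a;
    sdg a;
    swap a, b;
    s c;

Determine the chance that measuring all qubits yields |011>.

Outcome |011> occurs with probability 1/2. Key observation: the block from step 2 through step 9 cancels to the identity and can be dropped.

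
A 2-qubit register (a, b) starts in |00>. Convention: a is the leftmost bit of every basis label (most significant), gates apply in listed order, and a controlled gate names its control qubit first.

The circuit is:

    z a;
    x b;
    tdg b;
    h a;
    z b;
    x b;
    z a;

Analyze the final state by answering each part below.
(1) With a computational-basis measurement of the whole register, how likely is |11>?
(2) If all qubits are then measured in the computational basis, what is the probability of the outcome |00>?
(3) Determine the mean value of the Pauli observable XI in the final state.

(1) Outcome |11> occurs with probability 0.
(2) Outcome |00> occurs with probability 1/2.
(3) The observable XI averages to -1.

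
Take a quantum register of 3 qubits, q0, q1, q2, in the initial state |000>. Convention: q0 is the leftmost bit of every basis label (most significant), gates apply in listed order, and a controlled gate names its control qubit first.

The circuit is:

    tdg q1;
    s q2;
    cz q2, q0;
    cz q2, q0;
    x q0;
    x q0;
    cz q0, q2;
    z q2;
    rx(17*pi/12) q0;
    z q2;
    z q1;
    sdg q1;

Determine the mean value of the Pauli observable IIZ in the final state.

In the final state, IIZ has expectation 1. Key observation: gates 3-4 undo each other exactly, leaving only the rest of the circuit to track.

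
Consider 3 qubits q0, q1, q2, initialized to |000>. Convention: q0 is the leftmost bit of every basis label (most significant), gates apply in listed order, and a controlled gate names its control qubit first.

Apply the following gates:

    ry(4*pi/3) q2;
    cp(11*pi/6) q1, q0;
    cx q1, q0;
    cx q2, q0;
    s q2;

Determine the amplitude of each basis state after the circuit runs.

The final amplitudes are -1/2 on |000>, sqrt(3)*I/2 on |101>, and 0 on every other basis state.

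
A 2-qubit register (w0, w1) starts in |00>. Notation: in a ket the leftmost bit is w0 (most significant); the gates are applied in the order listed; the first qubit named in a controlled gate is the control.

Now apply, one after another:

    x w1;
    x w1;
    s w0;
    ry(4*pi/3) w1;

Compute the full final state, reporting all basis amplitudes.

The final amplitudes are -1/2 on |00>, sqrt(3)/2 on |01>, 0 on |10>, 0 on |11>.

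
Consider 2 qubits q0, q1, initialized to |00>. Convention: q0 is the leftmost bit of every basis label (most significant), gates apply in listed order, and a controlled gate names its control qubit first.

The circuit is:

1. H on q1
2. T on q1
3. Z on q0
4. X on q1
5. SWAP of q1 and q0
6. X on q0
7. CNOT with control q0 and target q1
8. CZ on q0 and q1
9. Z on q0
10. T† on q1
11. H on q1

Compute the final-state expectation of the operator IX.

The observable IX averages to 0.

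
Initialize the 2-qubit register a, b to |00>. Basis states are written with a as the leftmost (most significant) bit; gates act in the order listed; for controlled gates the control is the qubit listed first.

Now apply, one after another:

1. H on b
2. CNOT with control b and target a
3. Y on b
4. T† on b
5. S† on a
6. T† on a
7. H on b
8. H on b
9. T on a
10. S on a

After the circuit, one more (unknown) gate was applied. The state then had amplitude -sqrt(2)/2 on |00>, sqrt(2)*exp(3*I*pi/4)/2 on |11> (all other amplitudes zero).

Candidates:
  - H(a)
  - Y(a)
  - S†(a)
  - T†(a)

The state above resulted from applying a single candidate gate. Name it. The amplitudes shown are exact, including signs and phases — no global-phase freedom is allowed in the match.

The applied gate was Y(a). Key observation: steps 5-10 multiply out to the identity, so the circuit reduces to the remaining gates.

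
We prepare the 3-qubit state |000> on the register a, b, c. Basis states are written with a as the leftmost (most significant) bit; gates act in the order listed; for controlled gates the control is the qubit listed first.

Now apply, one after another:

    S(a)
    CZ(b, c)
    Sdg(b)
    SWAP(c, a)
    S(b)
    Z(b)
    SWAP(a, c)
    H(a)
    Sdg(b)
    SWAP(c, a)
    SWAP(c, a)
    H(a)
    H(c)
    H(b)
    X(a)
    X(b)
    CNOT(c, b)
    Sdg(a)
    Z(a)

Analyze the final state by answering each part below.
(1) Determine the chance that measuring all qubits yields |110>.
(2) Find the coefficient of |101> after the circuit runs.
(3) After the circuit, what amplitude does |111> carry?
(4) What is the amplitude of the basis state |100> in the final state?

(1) The probability of measuring |110> is 1/4. Key observation: steps 10-11 multiply out to the identity, so the circuit reduces to the remaining gates.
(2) The final state's coefficient on |101> equals I/2.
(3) |111> carries amplitude I/2 in the final state.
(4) The amplitude on |100> is I/2.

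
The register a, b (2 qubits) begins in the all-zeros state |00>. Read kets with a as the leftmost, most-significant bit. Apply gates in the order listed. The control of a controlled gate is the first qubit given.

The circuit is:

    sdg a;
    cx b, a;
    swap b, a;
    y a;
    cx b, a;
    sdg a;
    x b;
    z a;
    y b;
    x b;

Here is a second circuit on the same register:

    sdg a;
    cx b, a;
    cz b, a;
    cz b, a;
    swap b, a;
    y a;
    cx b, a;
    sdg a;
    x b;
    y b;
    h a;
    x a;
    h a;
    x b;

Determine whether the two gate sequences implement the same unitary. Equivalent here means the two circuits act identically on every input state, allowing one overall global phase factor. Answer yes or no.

Yes, they are equivalent — the unitaries differ by at most a global phase.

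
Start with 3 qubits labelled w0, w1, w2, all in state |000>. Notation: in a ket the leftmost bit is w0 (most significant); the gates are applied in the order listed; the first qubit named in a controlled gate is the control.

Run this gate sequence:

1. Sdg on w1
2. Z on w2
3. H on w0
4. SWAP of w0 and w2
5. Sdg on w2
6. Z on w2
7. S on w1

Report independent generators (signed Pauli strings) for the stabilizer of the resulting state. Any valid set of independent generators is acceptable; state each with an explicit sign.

The final state is stabilized by the group generated by +IIY, +ZII, +IZI; other independent generating sets are equally valid.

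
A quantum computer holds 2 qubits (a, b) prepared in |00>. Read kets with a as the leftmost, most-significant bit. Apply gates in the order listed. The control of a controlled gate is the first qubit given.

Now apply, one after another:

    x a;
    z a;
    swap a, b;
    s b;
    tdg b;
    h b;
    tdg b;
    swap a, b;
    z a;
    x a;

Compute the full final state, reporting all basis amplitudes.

The final amplitudes are -sqrt(2)/2 on |00>, 0 on |01>, -sqrt(2)*exp(I*pi/4)/2 on |10>, 0 on |11>.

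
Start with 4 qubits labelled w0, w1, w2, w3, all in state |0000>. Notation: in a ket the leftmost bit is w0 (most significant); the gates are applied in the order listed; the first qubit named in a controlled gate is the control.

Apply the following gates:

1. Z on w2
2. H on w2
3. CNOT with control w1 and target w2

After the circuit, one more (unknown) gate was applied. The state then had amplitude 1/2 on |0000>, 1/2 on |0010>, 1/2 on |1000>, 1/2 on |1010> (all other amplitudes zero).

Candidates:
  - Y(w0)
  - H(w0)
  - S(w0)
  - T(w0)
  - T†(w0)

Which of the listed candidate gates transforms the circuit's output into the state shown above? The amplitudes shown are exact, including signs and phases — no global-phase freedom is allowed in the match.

The unique candidate consistent with the amplitudes is H(w0).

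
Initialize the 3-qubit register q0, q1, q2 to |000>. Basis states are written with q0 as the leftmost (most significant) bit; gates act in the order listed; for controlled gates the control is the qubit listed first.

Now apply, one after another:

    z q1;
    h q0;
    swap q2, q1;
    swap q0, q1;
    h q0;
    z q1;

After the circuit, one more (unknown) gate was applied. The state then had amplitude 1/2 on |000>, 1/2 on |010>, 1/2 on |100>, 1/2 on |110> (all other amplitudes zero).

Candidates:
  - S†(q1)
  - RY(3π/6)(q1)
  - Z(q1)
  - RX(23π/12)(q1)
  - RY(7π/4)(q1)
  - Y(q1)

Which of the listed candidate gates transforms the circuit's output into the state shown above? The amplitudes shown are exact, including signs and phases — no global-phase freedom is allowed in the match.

The unique candidate consistent with the amplitudes is Z(q1).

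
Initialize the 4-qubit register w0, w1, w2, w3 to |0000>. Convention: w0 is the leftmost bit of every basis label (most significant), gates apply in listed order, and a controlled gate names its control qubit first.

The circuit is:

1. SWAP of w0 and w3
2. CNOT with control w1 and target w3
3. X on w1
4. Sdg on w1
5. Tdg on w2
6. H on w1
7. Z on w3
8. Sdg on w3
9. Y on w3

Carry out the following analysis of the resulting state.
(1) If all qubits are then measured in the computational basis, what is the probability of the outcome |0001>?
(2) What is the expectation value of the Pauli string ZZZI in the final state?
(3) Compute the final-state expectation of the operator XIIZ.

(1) A full measurement returns |0001> with probability 1/2.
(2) In the final state, ZZZI has expectation 0.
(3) In the final state, XIIZ has expectation 0.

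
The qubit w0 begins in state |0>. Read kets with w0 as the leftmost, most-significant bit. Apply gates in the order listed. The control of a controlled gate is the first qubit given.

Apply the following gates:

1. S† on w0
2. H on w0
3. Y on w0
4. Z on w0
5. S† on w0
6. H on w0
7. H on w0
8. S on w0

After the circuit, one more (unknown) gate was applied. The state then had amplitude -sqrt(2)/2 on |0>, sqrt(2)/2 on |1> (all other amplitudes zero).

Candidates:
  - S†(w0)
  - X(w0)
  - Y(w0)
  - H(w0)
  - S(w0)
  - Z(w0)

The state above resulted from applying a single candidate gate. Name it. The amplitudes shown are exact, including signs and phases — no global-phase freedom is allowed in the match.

The applied gate was Y(w0). Key observation: steps 5-8 multiply out to the identity, so the circuit reduces to the remaining gates.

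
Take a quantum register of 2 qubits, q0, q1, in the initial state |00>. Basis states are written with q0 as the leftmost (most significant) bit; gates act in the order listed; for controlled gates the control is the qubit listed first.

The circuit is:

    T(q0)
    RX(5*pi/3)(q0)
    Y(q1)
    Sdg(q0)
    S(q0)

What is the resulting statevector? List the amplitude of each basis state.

The resulting statevector has amplitude 0 on |00>, -sqrt(3)*I/2 on |01>, 0 on |10>, 1/2 on |11>.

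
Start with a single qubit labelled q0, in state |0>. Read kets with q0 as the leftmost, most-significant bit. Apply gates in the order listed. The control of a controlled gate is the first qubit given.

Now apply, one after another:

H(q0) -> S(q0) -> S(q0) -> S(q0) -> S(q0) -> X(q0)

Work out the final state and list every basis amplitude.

After the circuit, the state carries amplitude sqrt(2)/2 on |0>, sqrt(2)/2 on |1>.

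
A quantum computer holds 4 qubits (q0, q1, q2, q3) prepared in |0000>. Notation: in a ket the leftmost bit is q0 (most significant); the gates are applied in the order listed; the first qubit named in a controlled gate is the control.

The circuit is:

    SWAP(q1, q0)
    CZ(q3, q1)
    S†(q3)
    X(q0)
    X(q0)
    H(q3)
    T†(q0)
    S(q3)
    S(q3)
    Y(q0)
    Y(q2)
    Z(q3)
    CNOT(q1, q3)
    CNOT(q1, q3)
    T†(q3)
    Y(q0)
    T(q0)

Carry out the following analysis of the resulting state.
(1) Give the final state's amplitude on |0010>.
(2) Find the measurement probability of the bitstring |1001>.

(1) |0010> carries amplitude sqrt(2)*I/2 in the final state. Key observation: gates 13-14 undo each other exactly, leaving only the rest of the circuit to track.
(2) The probability of measuring |1001> is 0.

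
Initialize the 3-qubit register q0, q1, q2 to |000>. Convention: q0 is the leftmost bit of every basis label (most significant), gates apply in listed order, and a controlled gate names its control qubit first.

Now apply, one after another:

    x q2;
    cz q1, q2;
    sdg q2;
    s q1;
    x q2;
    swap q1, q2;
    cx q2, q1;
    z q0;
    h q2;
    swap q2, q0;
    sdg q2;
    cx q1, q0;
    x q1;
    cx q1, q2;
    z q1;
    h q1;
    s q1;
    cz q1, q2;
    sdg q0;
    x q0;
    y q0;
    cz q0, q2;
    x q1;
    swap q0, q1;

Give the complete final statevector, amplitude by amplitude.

The final amplitudes are 0 on |000>, I/2 on |001>, 0 on |010>, 1/2 on |011>, 0 on |100>, 1/2 on |101>, 0 on |110>, -I/2 on |111>.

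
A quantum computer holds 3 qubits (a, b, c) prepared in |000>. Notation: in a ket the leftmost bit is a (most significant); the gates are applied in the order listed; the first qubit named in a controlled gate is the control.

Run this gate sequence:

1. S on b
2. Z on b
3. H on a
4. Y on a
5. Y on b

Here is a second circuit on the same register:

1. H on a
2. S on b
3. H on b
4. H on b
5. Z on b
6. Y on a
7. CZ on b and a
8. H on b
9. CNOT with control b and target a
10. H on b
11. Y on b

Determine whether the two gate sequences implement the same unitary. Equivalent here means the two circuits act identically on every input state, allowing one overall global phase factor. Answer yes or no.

No — the two circuits implement different unitaries, even allowing a global phase.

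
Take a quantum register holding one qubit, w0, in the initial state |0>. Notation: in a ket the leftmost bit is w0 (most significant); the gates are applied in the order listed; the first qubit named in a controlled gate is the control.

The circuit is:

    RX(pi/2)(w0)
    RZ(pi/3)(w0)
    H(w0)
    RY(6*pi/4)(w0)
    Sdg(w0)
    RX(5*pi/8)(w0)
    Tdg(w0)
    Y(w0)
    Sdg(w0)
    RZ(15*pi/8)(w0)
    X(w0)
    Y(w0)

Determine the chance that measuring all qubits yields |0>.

A full measurement returns |0> with probability 1/2 - sqrt(3*sqrt(2) + 6)/8.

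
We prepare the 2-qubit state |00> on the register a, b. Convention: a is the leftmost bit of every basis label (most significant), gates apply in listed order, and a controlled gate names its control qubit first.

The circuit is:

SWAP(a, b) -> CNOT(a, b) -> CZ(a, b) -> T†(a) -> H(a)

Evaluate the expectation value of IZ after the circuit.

The observable IZ averages to 1.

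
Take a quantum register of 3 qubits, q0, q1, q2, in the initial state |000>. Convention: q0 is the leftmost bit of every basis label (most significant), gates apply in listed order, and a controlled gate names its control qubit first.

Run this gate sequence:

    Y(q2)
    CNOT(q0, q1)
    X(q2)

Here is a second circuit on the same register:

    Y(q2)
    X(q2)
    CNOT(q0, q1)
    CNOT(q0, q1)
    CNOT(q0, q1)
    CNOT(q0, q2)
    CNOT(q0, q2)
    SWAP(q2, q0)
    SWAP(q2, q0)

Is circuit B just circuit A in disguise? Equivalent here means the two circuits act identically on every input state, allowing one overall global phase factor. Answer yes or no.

Yes: on every input state the two circuits agree up to one overall phase factor.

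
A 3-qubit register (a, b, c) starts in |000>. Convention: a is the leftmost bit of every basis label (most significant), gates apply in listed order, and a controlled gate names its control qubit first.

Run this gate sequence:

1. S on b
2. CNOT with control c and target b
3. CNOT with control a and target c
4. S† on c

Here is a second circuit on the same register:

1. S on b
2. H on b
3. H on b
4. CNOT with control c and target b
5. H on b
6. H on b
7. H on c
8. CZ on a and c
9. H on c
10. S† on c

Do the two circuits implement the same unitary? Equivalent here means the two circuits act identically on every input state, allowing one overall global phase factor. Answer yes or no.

Yes: on every input state the two circuits agree up to one overall phase factor.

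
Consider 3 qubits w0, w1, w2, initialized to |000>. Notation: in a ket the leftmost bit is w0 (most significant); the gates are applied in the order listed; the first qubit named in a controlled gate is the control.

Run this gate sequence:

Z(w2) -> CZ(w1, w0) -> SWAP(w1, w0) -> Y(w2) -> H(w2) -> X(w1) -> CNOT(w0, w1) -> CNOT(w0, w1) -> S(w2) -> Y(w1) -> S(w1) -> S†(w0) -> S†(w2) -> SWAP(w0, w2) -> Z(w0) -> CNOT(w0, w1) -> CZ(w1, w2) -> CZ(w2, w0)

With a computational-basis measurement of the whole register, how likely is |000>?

A full measurement returns |000> with probability 1/2. Key observation: the block from step 7 through step 8 cancels to the identity and can be dropped.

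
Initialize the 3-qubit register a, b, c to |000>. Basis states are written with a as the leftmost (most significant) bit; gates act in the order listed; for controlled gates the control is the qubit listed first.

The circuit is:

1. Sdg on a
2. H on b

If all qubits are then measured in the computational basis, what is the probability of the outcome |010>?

A full measurement returns |010> with probability 1/2.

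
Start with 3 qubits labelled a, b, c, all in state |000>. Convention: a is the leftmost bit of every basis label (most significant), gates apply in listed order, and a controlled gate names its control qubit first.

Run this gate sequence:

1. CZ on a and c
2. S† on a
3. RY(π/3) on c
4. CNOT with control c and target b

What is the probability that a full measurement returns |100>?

Outcome |100> occurs with probability 0.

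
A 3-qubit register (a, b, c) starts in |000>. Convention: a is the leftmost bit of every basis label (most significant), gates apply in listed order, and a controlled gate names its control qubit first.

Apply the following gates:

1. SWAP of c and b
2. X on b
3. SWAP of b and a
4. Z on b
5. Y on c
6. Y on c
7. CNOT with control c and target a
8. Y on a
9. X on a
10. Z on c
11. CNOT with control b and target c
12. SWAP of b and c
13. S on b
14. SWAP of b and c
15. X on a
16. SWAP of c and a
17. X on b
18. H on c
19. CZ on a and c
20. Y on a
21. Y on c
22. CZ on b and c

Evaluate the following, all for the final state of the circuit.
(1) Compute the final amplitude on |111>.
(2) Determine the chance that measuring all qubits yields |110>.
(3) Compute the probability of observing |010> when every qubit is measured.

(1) |111> carries amplitude -sqrt(2)*I/2 in the final state.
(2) The probability of measuring |110> is 1/2.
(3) Outcome |010> occurs with probability 0.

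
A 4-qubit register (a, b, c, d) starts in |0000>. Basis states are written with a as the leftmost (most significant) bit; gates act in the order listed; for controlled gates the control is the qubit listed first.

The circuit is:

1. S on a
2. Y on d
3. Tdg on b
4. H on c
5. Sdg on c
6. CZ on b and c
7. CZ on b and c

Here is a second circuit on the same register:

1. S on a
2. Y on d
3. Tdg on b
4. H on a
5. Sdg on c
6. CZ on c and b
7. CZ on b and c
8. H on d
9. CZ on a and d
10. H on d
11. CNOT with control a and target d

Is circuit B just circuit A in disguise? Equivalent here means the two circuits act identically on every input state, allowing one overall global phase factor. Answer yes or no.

No: there is an input state on which the two circuits produce genuinely different outputs (not merely differing by a phase).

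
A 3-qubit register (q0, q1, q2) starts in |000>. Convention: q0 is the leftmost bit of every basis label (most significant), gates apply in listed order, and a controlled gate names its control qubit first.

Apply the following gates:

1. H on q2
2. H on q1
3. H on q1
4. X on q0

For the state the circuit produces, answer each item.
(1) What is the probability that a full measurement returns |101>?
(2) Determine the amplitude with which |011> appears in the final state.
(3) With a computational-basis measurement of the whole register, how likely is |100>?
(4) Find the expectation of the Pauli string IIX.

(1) Outcome |101> occurs with probability 1/2. Key observation: steps 2-3 multiply out to the identity, so the circuit reduces to the remaining gates.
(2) The amplitude on |011> is 0.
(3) Outcome |100> occurs with probability 1/2.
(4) The expectation value of IIX is 1.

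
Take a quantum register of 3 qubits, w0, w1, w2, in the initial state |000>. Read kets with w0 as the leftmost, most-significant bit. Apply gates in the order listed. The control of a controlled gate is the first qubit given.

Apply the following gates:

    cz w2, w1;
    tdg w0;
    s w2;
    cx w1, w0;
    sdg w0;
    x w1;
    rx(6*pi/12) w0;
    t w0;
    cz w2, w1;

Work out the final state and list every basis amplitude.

The final amplitudes are sqrt(2)/2 on |010>, -sqrt(2)*exp(3*I*pi/4)/2 on |110>, and 0 on every other basis state.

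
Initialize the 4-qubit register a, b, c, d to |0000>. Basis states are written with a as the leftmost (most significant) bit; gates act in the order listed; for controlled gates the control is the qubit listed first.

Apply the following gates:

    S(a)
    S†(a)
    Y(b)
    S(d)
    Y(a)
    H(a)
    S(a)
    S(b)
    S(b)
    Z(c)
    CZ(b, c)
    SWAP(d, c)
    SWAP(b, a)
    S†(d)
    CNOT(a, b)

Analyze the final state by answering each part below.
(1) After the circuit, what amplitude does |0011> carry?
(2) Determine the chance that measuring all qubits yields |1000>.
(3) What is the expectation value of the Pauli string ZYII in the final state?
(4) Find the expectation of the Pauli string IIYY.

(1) The amplitude on |0011> is 0.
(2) A full measurement returns |1000> with probability 1/2.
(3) In the final state, ZYII has expectation -1.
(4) In the final state, IIYY has expectation 0.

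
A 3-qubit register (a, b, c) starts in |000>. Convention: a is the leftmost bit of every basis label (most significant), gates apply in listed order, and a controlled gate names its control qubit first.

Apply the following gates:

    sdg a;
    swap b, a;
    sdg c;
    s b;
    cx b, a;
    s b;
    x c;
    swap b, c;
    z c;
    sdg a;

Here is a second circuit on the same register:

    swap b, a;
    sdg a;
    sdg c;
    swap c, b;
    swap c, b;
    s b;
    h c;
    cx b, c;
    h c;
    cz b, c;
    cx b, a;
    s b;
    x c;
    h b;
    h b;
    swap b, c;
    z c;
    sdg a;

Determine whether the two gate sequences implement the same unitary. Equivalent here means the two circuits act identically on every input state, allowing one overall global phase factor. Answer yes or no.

No, they are not equivalent — no single phase factor reconciles the two unitaries.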